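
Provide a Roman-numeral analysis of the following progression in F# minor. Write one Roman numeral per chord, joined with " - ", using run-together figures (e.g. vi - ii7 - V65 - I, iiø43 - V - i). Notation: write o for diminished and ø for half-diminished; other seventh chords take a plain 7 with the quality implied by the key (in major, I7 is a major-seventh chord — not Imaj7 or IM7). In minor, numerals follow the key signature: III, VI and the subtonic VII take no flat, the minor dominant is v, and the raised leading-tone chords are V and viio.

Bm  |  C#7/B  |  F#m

Bm has root B, degree 4 in F# minor, so iv.
C#7/B: dominant seventh chord on C# = scale degree 5 → V42.
F#m: minor triad on F# = scale degree 1 → i.

iv - V42 - i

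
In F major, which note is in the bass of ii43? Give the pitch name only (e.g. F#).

ii in F major has root G; the chord is G-Bb-D-F.
The figure 43 means second inversion — the fifth is in the bass.

D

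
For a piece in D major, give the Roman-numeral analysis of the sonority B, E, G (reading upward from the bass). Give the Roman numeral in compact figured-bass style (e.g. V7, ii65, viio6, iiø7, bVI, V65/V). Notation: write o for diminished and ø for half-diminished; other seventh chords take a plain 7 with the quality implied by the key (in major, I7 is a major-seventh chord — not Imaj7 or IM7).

Stacked in thirds the chord is E-G-B: a minor triad on E.
In D major, E is the supertonic; the diatonic minor triad there is ii.
With B in the bass the chord is in second inversion, so the figured bass is 64.

ii64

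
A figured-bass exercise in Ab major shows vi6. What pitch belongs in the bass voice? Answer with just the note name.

Ab

vi in Ab major has root F; the chord is F-Ab-C.
The figure 6 means first inversion — the third is in the bass.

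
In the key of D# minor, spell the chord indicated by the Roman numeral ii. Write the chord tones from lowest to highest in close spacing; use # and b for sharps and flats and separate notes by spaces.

Scale degree 2 in D# minor is E#; here the chord built on it is altered to a minor triad. ii is the minor supertonic, borrowed from the parallel major (the Dorian ii).
So the chord is E#-G#-B#.

E# G# B#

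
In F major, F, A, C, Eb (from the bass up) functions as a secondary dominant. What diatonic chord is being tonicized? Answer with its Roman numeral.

IV

The chord is a dominant seventh chord on F.
A dominant resolves down a perfect fifth: F → Bb. In F major, Bb is scale degree 4, i.e. IV.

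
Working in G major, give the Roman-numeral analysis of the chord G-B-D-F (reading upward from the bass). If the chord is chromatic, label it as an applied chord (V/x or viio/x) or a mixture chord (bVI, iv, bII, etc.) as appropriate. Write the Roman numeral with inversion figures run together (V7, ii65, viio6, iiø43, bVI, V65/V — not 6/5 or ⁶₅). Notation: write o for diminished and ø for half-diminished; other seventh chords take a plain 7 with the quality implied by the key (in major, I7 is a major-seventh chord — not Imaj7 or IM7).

Stacked in thirds the chord is G-B-D-F: a dominant seventh chord on G.
G is not a diatonic chord root with this quality in G major, but it lies a perfect fifth above C (IV), so the chord functions as an applied dominant of IV.

V7/IV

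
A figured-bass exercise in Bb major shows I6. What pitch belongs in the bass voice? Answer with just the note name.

D

I in Bb major has root Bb; the chord is Bb-D-F.
The figure 6 means first inversion — the third is in the bass.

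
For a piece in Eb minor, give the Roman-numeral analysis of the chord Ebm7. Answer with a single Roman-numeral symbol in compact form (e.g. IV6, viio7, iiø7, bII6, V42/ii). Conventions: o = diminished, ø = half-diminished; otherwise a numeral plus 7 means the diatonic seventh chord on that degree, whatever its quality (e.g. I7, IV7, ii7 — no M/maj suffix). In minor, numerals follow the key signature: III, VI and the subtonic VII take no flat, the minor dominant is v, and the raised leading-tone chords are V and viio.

i7

The pitches Eb-Gb-Bb-Db form a minor seventh chord rooted on Eb.
In Eb minor, Eb is the tonic; the diatonic minor seventh chord there is i7.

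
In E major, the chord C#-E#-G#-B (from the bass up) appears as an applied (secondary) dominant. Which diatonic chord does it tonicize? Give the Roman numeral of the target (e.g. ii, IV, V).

The chord is a dominant seventh chord on C#.
A dominant resolves down a perfect fifth: C# → F#. In E major, F# is scale degree 2, i.e. ii.

ii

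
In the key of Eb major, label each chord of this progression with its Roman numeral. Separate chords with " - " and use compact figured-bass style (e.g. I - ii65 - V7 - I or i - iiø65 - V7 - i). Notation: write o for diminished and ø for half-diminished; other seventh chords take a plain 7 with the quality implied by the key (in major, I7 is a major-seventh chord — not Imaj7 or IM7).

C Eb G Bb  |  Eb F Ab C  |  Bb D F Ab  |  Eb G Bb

C-Eb-G-Bb: minor seventh chord on C = scale degree 6 → vi7.
Eb-F-Ab-C has root F, degree 2 in Eb major, so ii42.
Bb-D-F-Ab has root Bb, degree 5 in Eb major, so V7.
Eb-G-Bb: major triad on Eb = scale degree 1 → I.

vi7 - ii42 - V7 - I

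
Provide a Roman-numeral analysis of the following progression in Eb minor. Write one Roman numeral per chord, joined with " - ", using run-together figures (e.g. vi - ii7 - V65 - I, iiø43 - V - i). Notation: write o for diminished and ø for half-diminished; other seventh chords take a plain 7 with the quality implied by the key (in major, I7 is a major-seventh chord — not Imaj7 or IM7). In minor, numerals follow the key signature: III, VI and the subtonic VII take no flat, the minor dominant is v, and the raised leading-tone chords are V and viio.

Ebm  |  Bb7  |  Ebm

i - V7 - i

Ebm: root Eb is the tonic; minor triad there is i.
Bb7: root Bb is the dominant; dominant seventh chord there is V7.
Ebm: root Eb is the tonic; minor triad there is i.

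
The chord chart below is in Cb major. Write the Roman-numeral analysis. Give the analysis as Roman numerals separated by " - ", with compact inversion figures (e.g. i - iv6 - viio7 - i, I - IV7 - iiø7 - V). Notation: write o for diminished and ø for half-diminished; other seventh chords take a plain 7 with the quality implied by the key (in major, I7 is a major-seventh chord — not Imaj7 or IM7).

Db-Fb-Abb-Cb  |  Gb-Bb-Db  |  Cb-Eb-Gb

Db-Fb-Abb-Cb is non-diatonic — iiø7, a mixture chord from Cb minor.
Gb-Bb-Db: root Gb is the dominant; major triad there is V.
Cb-Eb-Gb: root Cb is the tonic; major triad there is I.

iiø7 - V - I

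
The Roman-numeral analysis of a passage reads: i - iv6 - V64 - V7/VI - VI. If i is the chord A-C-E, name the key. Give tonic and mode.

i is given as A-C-E — a minor triad with root A.
If A is scale degree 1 and the mode makes that degree carry a minor triad, the tonic is A and the mode is minor.

A minor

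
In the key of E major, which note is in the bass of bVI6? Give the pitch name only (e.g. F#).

bVI in E major has root C; the chord is C-E-G.
The figure 6 means first inversion — the third is in the bass.

E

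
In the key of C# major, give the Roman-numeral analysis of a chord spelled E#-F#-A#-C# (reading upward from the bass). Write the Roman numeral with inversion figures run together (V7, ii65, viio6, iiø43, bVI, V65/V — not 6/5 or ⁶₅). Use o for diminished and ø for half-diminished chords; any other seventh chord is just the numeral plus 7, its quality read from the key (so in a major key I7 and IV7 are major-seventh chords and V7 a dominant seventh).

IV42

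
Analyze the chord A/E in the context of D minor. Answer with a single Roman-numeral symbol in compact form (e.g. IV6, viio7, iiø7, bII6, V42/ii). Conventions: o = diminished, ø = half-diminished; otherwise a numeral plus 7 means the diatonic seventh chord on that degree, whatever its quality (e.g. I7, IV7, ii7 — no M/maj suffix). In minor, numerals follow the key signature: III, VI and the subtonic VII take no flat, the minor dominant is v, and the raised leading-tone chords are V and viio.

The pitches A-C#-E form a major triad rooted on A.
In D minor, A is the dominant; the diatonic major triad there is V.
With E in the bass the chord is in second inversion, so the figured bass is 64.

V64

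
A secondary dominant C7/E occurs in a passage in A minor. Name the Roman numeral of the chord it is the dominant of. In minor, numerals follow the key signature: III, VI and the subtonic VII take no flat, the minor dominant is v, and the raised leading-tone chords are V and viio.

VI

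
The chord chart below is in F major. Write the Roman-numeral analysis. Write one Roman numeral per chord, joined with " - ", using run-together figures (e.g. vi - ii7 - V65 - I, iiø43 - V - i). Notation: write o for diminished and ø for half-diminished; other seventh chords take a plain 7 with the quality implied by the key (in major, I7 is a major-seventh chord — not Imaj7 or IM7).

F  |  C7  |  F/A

F has root F, degree 1 in F major, so I.
C7: dominant seventh chord on C = scale degree 5 → V7.
F/A has root F, degree 1 in F major, so I6.

I - V7 - I6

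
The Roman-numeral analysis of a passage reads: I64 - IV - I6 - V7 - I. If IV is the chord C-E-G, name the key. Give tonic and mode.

G major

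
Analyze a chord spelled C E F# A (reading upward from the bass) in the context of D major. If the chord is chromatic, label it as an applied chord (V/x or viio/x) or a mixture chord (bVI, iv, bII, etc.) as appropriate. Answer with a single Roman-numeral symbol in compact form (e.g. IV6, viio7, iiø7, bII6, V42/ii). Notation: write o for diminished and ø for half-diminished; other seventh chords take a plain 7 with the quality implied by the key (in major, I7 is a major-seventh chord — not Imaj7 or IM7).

viiø43/IV

The pitches F#-A-C-E form a half-diminished seventh chord rooted on F#.
F# sits a half step below G (IV in D major); a diminished chord there is the applied leading-tone chord of IV.
With C in the bass the chord is in second inversion, so the figured bass is 43.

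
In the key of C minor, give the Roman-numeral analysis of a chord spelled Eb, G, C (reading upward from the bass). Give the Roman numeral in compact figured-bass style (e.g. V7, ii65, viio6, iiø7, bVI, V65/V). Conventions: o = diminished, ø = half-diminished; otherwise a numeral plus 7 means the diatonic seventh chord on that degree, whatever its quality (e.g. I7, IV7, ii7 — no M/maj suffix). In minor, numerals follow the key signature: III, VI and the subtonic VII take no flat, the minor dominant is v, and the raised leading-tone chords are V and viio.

i6

Stacked in thirds the chord is C-Eb-G: a minor triad on C.
In C minor, C is the tonic; the diatonic minor triad there is i.
With Eb in the bass the chord is in first inversion, so the figured bass is 6.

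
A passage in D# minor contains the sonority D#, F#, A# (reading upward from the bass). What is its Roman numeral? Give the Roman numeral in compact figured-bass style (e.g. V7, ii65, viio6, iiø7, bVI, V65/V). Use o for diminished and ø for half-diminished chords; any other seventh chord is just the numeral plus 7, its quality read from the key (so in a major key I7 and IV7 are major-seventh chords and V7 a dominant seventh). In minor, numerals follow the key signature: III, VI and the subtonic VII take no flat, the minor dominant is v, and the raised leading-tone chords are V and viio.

i

Stacked in thirds the chord is D#-F#-A#: a minor triad on D#.
In D# minor, D# is the tonic; the diatonic minor triad there is i.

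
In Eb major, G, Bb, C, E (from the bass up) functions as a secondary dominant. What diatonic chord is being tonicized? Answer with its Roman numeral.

ii

The chord is a dominant seventh chord on C.
A dominant resolves down a perfect fifth: C → F. In Eb major, F is scale degree 2, i.e. ii.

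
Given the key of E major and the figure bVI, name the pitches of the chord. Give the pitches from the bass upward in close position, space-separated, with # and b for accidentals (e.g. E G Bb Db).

bVI is a major triad on the lowered sixth degree, borrowed from the parallel minor. In E major that root is C.
So the chord is C-E-G, a major triad.

C E G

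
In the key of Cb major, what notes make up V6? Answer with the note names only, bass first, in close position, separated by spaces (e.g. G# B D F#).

Bb Db Gb

In Cb major, the dominant is Gb, and the diatonic chord built there is a major triad.
That chord is spelled Gb-Bb-Db.
The figured bass 6 indicates first inversion, placing the third (Bb) in the bass: Bb-Db-Gb.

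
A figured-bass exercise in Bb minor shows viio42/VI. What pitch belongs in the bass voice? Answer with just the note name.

The applied chord viio42/VI is rooted on F: F-Ab-Cb-Ebb.
The figure 42 means third inversion — the seventh is in the bass.

Ebb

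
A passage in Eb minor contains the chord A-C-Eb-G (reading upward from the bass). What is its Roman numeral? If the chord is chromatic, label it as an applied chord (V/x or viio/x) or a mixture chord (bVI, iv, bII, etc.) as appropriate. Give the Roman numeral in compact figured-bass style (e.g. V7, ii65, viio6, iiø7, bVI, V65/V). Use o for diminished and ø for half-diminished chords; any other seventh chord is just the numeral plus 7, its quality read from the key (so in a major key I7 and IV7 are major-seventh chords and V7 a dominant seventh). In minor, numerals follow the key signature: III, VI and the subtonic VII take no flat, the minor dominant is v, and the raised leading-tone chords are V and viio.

Stacked in thirds the chord is A-C-Eb-G: a half-diminished seventh chord on A.
A sits a half step below Bb (V in Eb minor); a diminished chord there is the applied leading-tone chord of V.

viiø7/V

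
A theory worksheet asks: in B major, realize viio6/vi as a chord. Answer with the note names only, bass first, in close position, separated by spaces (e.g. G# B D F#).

viio6/vi is a secondary leading-tone chord. The target vi is G# in B major; the applied chord is rooted a semitone below, on F##.
Building a diminished triad on F## gives F##-A#-C#.
The figured bass 6 indicates first inversion, placing the third (A#) in the bass: A#-C#-F##.

A# C# F##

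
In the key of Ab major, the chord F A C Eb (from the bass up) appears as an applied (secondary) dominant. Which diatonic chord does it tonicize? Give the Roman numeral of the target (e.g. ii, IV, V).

The chord is a dominant seventh chord on F.
A dominant resolves down a perfect fifth: F → Bb. In Ab major, Bb is scale degree 2, i.e. ii.

ii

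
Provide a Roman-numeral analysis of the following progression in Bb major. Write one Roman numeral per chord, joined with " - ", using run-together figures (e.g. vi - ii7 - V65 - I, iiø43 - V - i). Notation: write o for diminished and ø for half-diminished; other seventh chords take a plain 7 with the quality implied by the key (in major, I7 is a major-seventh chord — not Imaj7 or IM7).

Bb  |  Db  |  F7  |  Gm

Bb: root Bb is the tonic; major triad there is I.
Db is non-diatonic — bIII, a mixture chord from Bb minor.
F7: dominant seventh chord on F = scale degree 5 → V7.
Gm has root G, degree 6 in Bb major, so vi.

I - bIII - V7 - vi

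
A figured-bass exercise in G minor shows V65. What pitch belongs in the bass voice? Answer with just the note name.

V in G minor has root D; the chord is D-F#-A-C.
The figure 65 means first inversion — the third is in the bass.

F#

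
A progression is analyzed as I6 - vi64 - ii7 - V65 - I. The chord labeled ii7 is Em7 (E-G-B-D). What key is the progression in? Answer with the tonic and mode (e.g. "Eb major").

The anchor chord is a minor seventh chord on E, labeled ii7.
ii7 on E implies E is the supertonic; that puts the tonic at D, and the lowercase numeral fits major mode.

D major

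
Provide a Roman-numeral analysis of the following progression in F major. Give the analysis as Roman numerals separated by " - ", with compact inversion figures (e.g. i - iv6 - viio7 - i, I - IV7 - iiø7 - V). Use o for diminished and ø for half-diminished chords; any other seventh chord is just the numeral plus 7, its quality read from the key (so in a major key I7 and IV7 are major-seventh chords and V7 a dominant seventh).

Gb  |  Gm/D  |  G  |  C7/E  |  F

bII - ii64 - V/V - V65 - I

Gb: Gb with this quality isn't in the key; a major triad on b2 is the Neapolitan chord, bII.
Gm/D has root G, degree 2 in F major, so ii64.
G is the secondary dominant of V (major triad on G): V/V.
C7/E has root C, degree 5 in F major, so V65.
F: major triad on F = scale degree 1 → I.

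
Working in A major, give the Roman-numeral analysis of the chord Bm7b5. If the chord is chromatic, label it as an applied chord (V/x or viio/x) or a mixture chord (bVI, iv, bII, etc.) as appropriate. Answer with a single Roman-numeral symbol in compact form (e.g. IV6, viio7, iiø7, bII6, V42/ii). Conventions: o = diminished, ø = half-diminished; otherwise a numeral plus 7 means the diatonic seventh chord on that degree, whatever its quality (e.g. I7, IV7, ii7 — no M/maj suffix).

iiø7

The pitches B-D-F-A form a half-diminished seventh chord rooted on B.
B is the second degree of A major. This is the half-diminished supertonic seventh, borrowed from the parallel minor.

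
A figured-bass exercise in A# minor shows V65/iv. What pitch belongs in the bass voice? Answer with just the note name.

C##

The applied chord V65/iv is rooted on A#: A#-C##-E#-G#.
The figure 65 means first inversion — the third is in the bass.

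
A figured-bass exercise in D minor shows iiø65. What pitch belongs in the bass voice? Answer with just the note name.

G

iiø in D minor has root E; the chord is E-G-Bb-D.
The figure 65 means first inversion — the third is in the bass.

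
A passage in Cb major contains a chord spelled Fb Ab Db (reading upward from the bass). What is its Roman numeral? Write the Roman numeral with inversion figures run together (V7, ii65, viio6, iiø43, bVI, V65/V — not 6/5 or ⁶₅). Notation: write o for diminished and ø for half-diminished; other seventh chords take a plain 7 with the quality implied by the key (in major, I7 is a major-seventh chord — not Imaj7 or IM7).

ii6

The pitches Db-Fb-Ab form a minor triad rooted on Db.
In Cb major, Db is the supertonic; the diatonic minor triad there is ii.
With Fb in the bass the chord is in first inversion, so the figured bass is 6.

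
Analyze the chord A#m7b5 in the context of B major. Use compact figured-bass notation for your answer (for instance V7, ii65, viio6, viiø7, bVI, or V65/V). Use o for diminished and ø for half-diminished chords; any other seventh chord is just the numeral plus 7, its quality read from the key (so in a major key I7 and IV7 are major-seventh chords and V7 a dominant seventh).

Stacked in thirds the chord is A#-C#-E-G#: a half-diminished seventh chord on A#.
A# is scale degree 7 in B major, and a half-diminished seventh chord on that degree is written viiø7.

viiø7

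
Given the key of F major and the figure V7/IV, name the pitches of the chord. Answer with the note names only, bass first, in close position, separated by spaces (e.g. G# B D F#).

V7/IV is a secondary dominant — the dominant seventh of IV. IV in F major is Bb, so the applied chord's root is F, a perfect fifth above.
Building a dominant seventh chord on F gives F-A-C-Eb.

F A C Eb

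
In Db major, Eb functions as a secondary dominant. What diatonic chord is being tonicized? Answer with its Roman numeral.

V

The chord is a major triad on Eb.
A dominant resolves down a perfect fifth: Eb → Ab. In Db major, Ab is scale degree 5, i.e. V.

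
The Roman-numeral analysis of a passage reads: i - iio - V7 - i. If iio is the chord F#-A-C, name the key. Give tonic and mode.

The anchor chord is a diminished triad on F#, labeled iio.
If F# is scale degree 2 and the mode makes that degree carry a diminished triad, the tonic is E and the mode is minor.

E minor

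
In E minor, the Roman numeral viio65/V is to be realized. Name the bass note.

C#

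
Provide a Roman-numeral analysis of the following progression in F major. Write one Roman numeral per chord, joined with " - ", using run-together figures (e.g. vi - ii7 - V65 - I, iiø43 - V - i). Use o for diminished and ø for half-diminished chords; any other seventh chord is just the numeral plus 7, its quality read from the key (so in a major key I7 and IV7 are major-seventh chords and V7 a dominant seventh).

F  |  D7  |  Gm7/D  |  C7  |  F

I - V7/ii - ii43 - V7 - I

F: root F is the tonic; major triad there is I.
D7: chromatic; D is V of ii, so V7/ii.
Gm7/D has root G, degree 2 in F major, so ii43.
C7: dominant seventh chord on C = scale degree 5 → V7.
F: root F is the tonic; major triad there is I.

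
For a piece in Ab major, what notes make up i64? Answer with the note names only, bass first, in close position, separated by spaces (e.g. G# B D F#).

Eb Ab Cb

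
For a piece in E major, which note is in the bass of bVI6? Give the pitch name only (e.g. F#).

E

bVI in E major has root C; the chord is C-E-G.
The figure 6 means first inversion — the third is in the bass.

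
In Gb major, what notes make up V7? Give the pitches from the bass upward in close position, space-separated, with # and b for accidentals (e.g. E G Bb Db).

Db F Ab Cb

In Gb major, the fifth degree is Db, and the diatonic chord built there is a dominant seventh chord.
Stacking thirds from Db gives Db-F-Ab-Cb.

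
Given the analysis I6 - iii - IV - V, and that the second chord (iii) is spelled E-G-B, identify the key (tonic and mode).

C major

The chord Em is a minor triad rooted on E; its label is iii.
Counting down 2 scale steps from E places the tonic on C; a minor triad on degree 3 is diatonic only in major.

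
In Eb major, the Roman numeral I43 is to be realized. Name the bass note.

Bb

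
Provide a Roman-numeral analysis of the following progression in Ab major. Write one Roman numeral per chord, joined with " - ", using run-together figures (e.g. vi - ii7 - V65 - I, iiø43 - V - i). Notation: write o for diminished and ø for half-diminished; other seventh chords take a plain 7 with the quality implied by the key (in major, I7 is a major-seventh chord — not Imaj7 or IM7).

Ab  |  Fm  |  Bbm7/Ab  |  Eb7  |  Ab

Ab: root Ab is the tonic; major triad there is I.
Fm has root F, degree 6 in Ab major, so vi.
Bbm7/Ab has root Bb, degree 2 in Ab major, so ii42.
Eb7 has root Eb, degree 5 in Ab major, so V7.
Ab: major triad on Ab = scale degree 1 → I.

I - vi - ii42 - V7 - I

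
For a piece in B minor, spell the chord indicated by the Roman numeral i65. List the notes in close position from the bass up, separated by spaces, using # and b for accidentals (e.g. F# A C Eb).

D F# A B

The numeral's case and figure indicate a minor seventh chord. In B minor its root, the first degree, is B.
Stacking thirds from B gives B-D-F#-A.
The figured bass 65 indicates first inversion, placing the third (D) in the bass: D-F#-A-B.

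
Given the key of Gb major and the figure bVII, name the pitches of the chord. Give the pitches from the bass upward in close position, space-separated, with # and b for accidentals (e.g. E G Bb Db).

bVII is a major triad on the lowered seventh degree (the subtonic), borrowed from the parallel minor. In Gb major that root is Fb.
So the chord is Fb-Ab-Cb, a major triad.

Fb Ab Cb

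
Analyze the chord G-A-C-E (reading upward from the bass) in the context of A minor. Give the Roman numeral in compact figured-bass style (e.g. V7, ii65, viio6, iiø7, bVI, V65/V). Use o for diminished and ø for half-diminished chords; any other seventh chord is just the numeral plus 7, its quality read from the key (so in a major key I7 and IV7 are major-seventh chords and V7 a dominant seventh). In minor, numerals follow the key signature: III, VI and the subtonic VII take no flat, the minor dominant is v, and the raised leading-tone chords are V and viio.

i42

Stacked in thirds the chord is A-C-E-G: a minor seventh chord on A.
In A minor, A is the tonic; the diatonic minor seventh chord there is i7.
With G in the bass the chord is in third inversion, so the figured bass is 42.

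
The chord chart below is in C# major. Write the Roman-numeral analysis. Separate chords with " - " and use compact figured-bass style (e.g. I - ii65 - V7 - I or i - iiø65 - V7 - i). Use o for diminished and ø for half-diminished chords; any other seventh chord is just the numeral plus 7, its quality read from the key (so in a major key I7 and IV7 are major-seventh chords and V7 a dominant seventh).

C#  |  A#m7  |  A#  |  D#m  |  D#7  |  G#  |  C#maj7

I - vi7 - V/ii - ii - V7/V - V - I7

C#: major triad on C# = scale degree 1 → I.
A#m7 has root A#, degree 6 in C# major, so vi7.
A#: a major triad on A#, the applied dominant of ii → V/ii.
D#m: root D# is the supertonic; minor triad there is ii.
D#7 is the secondary dominant of V (dominant seventh chord on D#): V7/V.
G#: root G# is the dominant; major triad there is V.
C#maj7 has root C#, degree 1 in C# major, so I7.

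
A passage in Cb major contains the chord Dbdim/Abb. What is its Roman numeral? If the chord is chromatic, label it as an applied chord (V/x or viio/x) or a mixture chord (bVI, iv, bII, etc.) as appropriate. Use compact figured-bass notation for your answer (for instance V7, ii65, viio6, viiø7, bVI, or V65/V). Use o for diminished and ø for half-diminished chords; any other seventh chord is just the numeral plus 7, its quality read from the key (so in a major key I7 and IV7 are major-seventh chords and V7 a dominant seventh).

iio64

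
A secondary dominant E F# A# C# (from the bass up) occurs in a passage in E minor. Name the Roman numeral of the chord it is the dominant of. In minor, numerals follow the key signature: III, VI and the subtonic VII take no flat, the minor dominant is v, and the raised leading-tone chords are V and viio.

The chord is a dominant seventh chord on F#.
A dominant resolves down a perfect fifth: F# → B. In E minor, B is scale degree 5, i.e. V.

V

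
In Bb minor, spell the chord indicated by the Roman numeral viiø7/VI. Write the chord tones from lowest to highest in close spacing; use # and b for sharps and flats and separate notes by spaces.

The slash marks an applied leading-tone chord: viio of VI. In Bb minor, VI is Gb, so the leading tone to it is F, a half step below.
Building a half-diminished seventh chord on F gives F-Ab-Cb-Eb.

F Ab Cb Eb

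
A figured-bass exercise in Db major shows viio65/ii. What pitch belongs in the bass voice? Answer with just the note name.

F

The applied chord viio65/ii is rooted on D: D-F-Ab-Cb.
The figure 65 means first inversion — the third is in the bass.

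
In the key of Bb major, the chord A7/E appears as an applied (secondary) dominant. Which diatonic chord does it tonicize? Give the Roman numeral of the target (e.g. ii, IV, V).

iii

The chord is a dominant seventh chord on A.
A dominant resolves down a perfect fifth: A → D. In Bb major, D is scale degree 3, i.e. iii.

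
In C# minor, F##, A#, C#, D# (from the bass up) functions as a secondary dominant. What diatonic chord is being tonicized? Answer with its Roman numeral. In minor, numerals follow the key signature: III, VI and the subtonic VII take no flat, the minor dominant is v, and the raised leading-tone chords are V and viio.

The chord is a dominant seventh chord on D#.
A dominant resolves down a perfect fifth: D# → G#. In C# minor, G# is scale degree 5, i.e. V.

V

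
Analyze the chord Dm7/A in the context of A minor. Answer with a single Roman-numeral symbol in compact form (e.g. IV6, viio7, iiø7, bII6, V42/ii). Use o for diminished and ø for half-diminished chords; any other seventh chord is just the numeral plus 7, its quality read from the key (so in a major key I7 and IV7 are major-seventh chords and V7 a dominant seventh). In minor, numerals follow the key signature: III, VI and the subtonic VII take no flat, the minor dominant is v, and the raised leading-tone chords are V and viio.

iv43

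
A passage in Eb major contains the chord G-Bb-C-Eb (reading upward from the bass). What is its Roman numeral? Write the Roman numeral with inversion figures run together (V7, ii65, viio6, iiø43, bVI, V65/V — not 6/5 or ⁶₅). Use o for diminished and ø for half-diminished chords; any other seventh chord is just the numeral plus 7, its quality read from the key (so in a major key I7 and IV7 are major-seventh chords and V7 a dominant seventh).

vi43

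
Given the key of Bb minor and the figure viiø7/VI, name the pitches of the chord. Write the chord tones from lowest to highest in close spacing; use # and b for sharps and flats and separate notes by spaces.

viiø7/VI is a secondary leading-tone chord. The target VI is Gb in Bb minor; the applied chord is rooted a semitone below, on F.
Building a half-diminished seventh chord on F gives F-Ab-Cb-Eb.

F Ab Cb Eb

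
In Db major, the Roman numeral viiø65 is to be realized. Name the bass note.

Eb

viiø in Db major has root C; the chord is C-Eb-Gb-Bb.
The figure 65 means first inversion — the third is in the bass.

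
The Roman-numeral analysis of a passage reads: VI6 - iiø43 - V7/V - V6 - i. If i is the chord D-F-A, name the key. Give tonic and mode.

The chord Dm is a minor triad rooted on D; its label is i.
If D is scale degree 1 and the mode makes that degree carry a minor triad, the tonic is D and the mode is minor.

D minor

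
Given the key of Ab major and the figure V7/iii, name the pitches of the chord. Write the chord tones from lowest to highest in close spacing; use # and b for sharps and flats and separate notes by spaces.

The slash means an applied dominant: we want the dominant of iii. In Ab major, iii is C minor, and its dominant is built on G.
Building a dominant seventh chord on G gives G-B-D-F.

G B D F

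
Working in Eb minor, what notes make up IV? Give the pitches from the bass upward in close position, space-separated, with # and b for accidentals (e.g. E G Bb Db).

Ab C Eb

IV is the major subdominant, borrowed from the parallel major. In Eb minor that root is Ab.
So the chord is Ab-C-Eb, a major triad.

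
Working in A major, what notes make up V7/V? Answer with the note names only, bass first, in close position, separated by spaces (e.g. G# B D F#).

V7/V is a secondary dominant — the dominant seventh of V. V in A major is E, so the applied chord's root is B, a perfect fifth above.
Building a dominant seventh chord on B gives B-D#-F#-A.

B D# F# A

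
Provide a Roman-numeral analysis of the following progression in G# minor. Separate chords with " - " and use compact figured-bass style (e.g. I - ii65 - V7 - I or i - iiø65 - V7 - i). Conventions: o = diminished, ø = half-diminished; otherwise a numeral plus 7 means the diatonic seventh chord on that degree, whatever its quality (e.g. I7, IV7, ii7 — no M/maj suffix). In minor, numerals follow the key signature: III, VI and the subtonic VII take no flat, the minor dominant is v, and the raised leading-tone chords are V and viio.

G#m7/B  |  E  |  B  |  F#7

i65 - VI - III - VII7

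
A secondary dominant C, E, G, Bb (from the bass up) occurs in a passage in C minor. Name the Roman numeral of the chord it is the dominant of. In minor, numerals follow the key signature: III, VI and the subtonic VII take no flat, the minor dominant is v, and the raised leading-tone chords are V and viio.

iv

The chord is a dominant seventh chord on C.
A dominant resolves down a perfect fifth: C → F. In C minor, F is scale degree 4, i.e. iv.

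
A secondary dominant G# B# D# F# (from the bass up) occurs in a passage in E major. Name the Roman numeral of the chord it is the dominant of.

The chord is a dominant seventh chord on G#.
A dominant resolves down a perfect fifth: G# → C#. In E major, C# is scale degree 6, i.e. vi.

vi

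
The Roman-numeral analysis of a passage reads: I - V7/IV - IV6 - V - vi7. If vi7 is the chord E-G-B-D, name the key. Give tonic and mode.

The anchor chord is a minor seventh chord on E, labeled vi7.
Counting down 5 scale steps from E places the tonic on G; a minor seventh chord on degree 6 is diatonic only in major.

G major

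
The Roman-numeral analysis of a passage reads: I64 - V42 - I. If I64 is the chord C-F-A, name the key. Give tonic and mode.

F major

The chord F/C is a major triad rooted on F; its label is I64.
If F is scale degree 1 and the mode makes that degree carry a major triad, the tonic is F and the mode is major.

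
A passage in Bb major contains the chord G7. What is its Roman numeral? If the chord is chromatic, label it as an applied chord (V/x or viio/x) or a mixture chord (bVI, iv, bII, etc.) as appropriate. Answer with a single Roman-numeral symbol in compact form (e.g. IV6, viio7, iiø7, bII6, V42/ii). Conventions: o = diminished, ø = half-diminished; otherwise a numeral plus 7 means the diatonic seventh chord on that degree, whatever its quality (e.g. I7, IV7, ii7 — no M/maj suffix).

V7/ii

The pitches G-B-D-F form a dominant seventh chord rooted on G.
G is not a diatonic chord root with this quality in Bb major, but it lies a perfect fifth above C (ii), so the chord functions as an applied dominant of ii.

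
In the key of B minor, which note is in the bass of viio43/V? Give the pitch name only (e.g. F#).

The applied chord viio43/V is rooted on E#: E#-G#-B-D.
The figure 43 means second inversion — the fifth is in the bass.

B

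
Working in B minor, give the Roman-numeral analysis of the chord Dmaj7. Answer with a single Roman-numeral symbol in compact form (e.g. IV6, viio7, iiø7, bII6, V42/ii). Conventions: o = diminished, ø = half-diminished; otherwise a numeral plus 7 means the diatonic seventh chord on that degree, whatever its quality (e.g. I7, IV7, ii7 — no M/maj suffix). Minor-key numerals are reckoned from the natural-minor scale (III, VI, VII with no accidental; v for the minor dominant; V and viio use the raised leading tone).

III7

Stacked in thirds the chord is D-F#-A-C#: a major seventh chord on D.
In B minor, D is the mediant; the diatonic major seventh chord there is III7.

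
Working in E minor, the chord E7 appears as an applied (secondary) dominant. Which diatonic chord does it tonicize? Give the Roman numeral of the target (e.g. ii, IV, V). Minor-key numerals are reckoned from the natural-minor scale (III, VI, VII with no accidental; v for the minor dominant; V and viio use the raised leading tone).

The chord is a dominant seventh chord on E.
A dominant resolves down a perfect fifth: E → A. In E minor, A is scale degree 4, i.e. iv.

iv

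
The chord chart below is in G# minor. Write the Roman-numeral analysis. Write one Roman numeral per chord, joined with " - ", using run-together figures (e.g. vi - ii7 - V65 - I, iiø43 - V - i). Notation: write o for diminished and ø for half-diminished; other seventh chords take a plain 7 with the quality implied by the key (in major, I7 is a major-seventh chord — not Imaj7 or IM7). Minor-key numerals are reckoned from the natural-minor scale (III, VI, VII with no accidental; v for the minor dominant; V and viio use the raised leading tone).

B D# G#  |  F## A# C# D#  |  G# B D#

i6 - V65 - i

B-D#-G#: root G# is the tonic; minor triad there is i6.
F##-A#-C#-D# has root D#, degree 5 in G# minor, so V65.
G#-B-D# has root G#, degree 1 in G# minor, so i.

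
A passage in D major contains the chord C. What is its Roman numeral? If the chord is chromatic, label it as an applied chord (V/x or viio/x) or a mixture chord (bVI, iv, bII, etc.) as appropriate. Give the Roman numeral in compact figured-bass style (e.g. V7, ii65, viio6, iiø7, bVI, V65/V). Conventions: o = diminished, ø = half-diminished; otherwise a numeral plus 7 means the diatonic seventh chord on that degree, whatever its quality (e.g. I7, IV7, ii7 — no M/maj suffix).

Stacked in thirds the chord is C-E-G: a major triad on C.
C is the lowered seventh degree of D major (diatonic 7 would be C#). This is a major triad on the lowered seventh degree (the subtonic), borrowed from the parallel minor.

bVII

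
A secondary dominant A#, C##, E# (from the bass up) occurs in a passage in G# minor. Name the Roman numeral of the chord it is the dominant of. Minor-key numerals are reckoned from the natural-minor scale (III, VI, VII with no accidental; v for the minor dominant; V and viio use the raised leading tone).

V

The chord is a major triad on A#.
A dominant resolves down a perfect fifth: A# → D#. In G# minor, D# is scale degree 5, i.e. V.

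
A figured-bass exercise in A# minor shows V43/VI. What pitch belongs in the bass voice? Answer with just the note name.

G#

The applied chord V43/VI is rooted on C#: C#-E#-G#-B.
The figure 43 means second inversion — the fifth is in the bass.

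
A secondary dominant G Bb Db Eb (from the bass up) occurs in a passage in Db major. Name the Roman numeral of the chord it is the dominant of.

The chord is a dominant seventh chord on Eb.
A dominant resolves down a perfect fifth: Eb → Ab. In Db major, Ab is scale degree 5, i.e. V.

V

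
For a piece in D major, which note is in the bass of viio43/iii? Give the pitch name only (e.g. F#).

The applied chord viio43/iii is rooted on E#: E#-G#-B-D.
The figure 43 means second inversion — the fifth is in the bass.

B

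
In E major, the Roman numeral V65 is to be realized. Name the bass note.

D#

V in E major has root B; the chord is B-D#-F#-A.
The figure 65 means first inversion — the third is in the bass.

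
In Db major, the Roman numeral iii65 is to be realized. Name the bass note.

iii in Db major has root F; the chord is F-Ab-C-Eb.
The figure 65 means first inversion — the third is in the bass.

Ab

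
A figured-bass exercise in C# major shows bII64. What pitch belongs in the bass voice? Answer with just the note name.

A

bII in C# major has root D; the chord is D-F#-A.
The figure 64 means second inversion — the fifth is in the bass.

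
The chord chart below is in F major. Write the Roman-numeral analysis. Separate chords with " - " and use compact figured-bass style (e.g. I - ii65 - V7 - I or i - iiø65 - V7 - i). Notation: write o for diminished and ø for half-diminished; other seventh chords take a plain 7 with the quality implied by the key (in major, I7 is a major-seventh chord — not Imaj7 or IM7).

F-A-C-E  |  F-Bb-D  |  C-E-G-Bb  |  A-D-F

I7 - IV64 - V7 - vi64

F-A-C-E: root F is the tonic; major seventh chord there is I7.
F-Bb-D: root Bb is the subdominant; major triad there is IV64.
C-E-G-Bb: dominant seventh chord on C = scale degree 5 → V7.
A-D-F: minor triad on D = scale degree 6 → vi64.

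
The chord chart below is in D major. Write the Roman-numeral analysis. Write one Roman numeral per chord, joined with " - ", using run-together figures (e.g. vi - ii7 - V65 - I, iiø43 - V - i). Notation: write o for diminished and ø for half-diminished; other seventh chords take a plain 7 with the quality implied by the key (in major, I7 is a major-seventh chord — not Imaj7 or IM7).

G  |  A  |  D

G has root G, degree 4 in D major, so IV.
A: root A is the dominant; major triad there is V.
D: major triad on D = scale degree 1 → I.

IV - V - I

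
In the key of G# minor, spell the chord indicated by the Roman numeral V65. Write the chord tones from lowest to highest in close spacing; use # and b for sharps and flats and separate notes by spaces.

F## A# C# D#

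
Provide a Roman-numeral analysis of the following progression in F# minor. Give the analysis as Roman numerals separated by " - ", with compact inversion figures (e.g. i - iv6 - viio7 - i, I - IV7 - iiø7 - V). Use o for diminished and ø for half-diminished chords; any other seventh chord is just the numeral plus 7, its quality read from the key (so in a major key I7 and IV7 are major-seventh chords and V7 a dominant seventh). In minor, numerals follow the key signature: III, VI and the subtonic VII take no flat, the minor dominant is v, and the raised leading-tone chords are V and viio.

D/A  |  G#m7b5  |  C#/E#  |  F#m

D/A has root D, degree 6 in F# minor, so VI64.
G#m7b5 has root G#, degree 2 in F# minor, so iiø7.
C#/E#: major triad on C# = scale degree 5 → V6.
F#m: minor triad on F# = scale degree 1 → i.

VI64 - iiø7 - V6 - i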